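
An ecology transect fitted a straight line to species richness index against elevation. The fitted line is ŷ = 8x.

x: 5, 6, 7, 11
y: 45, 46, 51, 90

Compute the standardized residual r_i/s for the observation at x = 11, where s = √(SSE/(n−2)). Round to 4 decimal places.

0.3714

x=5: ŷ = 8·5 = 40; r = 45 − 40 = 5
x=6: ŷ = 8·6 = 48; r = 46 − 48 = -2
x=7: ŷ = 8·7 = 56; r = 51 − 56 = -5
x=11: ŷ = 8·11 = 88; r = 90 − 88 = 2
SSE = 25 + 4 + 25 + 4 = 58
s = √(58/2) = 5.38516
r/s = 2 / 5.38516 = 0.3714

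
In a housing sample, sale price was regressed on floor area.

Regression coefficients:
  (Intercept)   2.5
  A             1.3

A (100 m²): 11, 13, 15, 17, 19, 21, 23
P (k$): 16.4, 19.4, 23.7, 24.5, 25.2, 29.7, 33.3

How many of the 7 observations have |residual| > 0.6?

A=11: P̂ = 2.5 + 1.3·11 = 16.8; r = 16.4 − 16.8 = -0.4
A=13: P̂ = 2.5 + 1.3·13 = 19.4; r = 19.4 − 19.4 = 0
A=15: P̂ = 2.5 + 1.3·15 = 22; r = 23.7 − 22 = 1.7
A=17: P̂ = 2.5 + 1.3·17 = 24.6; r = 24.5 − 24.6 = -0.1
A=19: P̂ = 2.5 + 1.3·19 = 27.2; r = 25.2 − 27.2 = -2
A=21: P̂ = 2.5 + 1.3·21 = 29.8; r = 29.7 − 29.8 = -0.1
A=23: P̂ = 2.5 + 1.3·23 = 32.4; r = 33.3 − 32.4 = 0.9
|r| > 0.6: A=15 (|r|=1.7), A=19 (|r|=2), A=23 (|r|=0.9) → 3

3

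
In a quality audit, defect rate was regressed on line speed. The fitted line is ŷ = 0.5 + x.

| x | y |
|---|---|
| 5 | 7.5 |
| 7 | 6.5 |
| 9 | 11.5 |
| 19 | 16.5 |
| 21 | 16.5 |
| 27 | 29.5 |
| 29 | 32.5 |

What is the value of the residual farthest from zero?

x=5: ŷ = 0.5 + 5 = 5.5; r = 7.5 − 5.5 = 2
x=7: ŷ = 0.5 + 7 = 7.5; r = 6.5 − 7.5 = -1
x=9: ŷ = 0.5 + 9 = 9.5; r = 11.5 − 9.5 = 2
x=19: ŷ = 0.5 + 19 = 19.5; r = 16.5 − 19.5 = -3
x=21: ŷ = 0.5 + 21 = 21.5; r = 16.5 − 21.5 = -5
x=27: ŷ = 0.5 + 27 = 27.5; r = 29.5 − 27.5 = 2
x=29: ŷ = 0.5 + 29 = 29.5; r = 32.5 − 29.5 = 3
Largest |r| is 5 at x = 21, residual -5.

r = -5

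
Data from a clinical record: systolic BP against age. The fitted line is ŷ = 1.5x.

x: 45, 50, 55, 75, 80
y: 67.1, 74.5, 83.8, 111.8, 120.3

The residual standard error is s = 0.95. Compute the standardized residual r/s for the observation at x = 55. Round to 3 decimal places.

1.368

ŷ = 1.5·55 = 82.5
r = 83.8 − 82.5 = 1.3
r/s = 1.3 / 0.95 = 1.368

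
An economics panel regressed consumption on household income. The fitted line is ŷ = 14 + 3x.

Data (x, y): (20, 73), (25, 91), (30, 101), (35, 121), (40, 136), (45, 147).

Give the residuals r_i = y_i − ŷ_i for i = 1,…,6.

-1, 2, -3, 2, 2, -2

x=20: ŷ = 14 + 3·20 = 74; r = 73 − 74 = -1
x=25: ŷ = 14 + 3·25 = 89; r = 91 − 89 = 2
x=30: ŷ = 14 + 3·30 = 104; r = 101 − 104 = -3
x=35: ŷ = 14 + 3·35 = 119; r = 121 − 119 = 2
x=40: ŷ = 14 + 3·40 = 134; r = 136 − 134 = 2
x=45: ŷ = 14 + 3·45 = 149; r = 147 − 149 = -2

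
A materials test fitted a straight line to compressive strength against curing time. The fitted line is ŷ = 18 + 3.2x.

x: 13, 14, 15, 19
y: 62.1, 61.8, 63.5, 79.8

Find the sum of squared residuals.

SSE = 14.5

x=13: ŷ = 18 + 3.2·13 = 59.6; r = 62.1 − 59.6 = 2.5
x=14: ŷ = 18 + 3.2·14 = 62.8; r = 61.8 − 62.8 = -1
x=15: ŷ = 18 + 3.2·15 = 66; r = 63.5 − 66 = -2.5
x=19: ŷ = 18 + 3.2·19 = 78.8; r = 79.8 − 78.8 = 1
SSE = 6.25 + 1 + 6.25 + 1 = 14.5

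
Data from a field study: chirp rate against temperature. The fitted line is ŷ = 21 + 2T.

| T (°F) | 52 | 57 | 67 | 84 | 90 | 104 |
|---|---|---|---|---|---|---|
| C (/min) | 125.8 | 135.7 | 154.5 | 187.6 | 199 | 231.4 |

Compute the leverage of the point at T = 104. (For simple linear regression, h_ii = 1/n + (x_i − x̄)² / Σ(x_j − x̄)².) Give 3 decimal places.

h = 0.556

T̄ = (52 + 57 + 67 + 84 + 90 + 104)/6 = 75.6667
Σ(T − T̄)² = 560.111 + 348.444 + 75.1111 + 69.4444 + 205.444 + 802.778 = 2061.33
h = 1/6 + (28.3333)²/2061.33 = 0.166667 + 0.389446 = 0.556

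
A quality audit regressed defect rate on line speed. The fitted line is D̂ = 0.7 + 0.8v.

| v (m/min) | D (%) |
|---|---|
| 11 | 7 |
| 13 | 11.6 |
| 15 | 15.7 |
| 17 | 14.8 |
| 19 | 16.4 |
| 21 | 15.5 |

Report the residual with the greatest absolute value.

v=11: D̂ = 0.7 + 0.8·11 = 9.5; e = 7 − 9.5 = -2.5
v=13: D̂ = 0.7 + 0.8·13 = 11.1; e = 11.6 − 11.1 = 0.5
v=15: D̂ = 0.7 + 0.8·15 = 12.7; e = 15.7 − 12.7 = 3
v=17: D̂ = 0.7 + 0.8·17 = 14.3; e = 14.8 − 14.3 = 0.5
v=19: D̂ = 0.7 + 0.8·19 = 15.9; e = 16.4 − 15.9 = 0.5
v=21: D̂ = 0.7 + 0.8·21 = 17.5; e = 15.5 − 17.5 = -2
Largest |e| is 3 at v = 15, residual 3.

e = 3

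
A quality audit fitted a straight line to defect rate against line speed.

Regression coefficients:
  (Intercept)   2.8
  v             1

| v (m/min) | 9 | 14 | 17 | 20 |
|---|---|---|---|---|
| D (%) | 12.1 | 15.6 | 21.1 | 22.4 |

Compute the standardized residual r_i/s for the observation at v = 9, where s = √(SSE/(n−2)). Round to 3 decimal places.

0.231

v=9: ŷ = 2.8 + 9 = 11.8; r = 12.1 − 11.8 = 0.3
v=14: ŷ = 2.8 + 14 = 16.8; r = 15.6 − 16.8 = -1.2
v=17: ŷ = 2.8 + 17 = 19.8; r = 21.1 − 19.8 = 1.3
v=20: ŷ = 2.8 + 20 = 22.8; r = 22.4 − 22.8 = -0.4
SSE = 0.09 + 1.44 + 1.69 + 0.16 = 3.38
s = √(3.38/2) = 1.3
r/s = 0.3 / 1.3 = 0.231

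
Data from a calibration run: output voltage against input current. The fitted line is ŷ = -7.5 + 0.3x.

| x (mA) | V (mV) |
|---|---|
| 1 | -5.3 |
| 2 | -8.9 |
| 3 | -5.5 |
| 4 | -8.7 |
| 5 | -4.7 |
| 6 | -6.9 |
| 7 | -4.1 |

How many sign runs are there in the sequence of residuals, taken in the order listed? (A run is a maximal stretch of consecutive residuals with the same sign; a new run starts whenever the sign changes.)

x=1: ŷ = -7.5 + 0.3·1 = -7.2; e = -5.3 − (-7.2) = 1.9
x=2: ŷ = -7.5 + 0.3·2 = -6.9; e = -8.9 − (-6.9) = -2
x=3: ŷ = -7.5 + 0.3·3 = -6.6; e = -5.5 − (-6.6) = 1.1
x=4: ŷ = -7.5 + 0.3·4 = -6.3; e = -8.7 − (-6.3) = -2.4
x=5: ŷ = -7.5 + 0.3·5 = -6; e = -4.7 − (-6) = 1.3
x=6: ŷ = -7.5 + 0.3·6 = -5.7; e = -6.9 − (-5.7) = -1.2
x=7: ŷ = -7.5 + 0.3·7 = -5.4; e = -4.1 − (-5.4) = 1.3
Signs: + − + − + − +
Runs: +×1, −×1, +×1, −×1, +×1, −×1, +×1 → 7

7 runs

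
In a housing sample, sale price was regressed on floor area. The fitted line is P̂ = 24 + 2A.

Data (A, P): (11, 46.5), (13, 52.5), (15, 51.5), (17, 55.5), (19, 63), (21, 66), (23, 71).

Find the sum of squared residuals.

SSE = 21

A=11: P̂ = 24 + 2·11 = 46; r = 46.5 − 46 = 0.5
A=13: P̂ = 24 + 2·13 = 50; r = 52.5 − 50 = 2.5
A=15: P̂ = 24 + 2·15 = 54; r = 51.5 − 54 = -2.5
A=17: P̂ = 24 + 2·17 = 58; r = 55.5 − 58 = -2.5
A=19: P̂ = 24 + 2·19 = 62; r = 63 − 62 = 1
A=21: P̂ = 24 + 2·21 = 66; r = 66 − 66 = 0
A=23: P̂ = 24 + 2·23 = 70; r = 71 − 70 = 1
SSE = 0.25 + 6.25 + 6.25 + 6.25 + 1 + 0 + 1 = 21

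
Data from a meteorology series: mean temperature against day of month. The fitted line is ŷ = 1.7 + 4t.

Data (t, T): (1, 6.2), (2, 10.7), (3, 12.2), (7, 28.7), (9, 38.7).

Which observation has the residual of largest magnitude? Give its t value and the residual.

t=1: ŷ = 1.7 + 4·1 = 5.7; r = 6.2 − 5.7 = 0.5
t=2: ŷ = 1.7 + 4·2 = 9.7; r = 10.7 − 9.7 = 1
t=3: ŷ = 1.7 + 4·3 = 13.7; r = 12.2 − 13.7 = -1.5
t=7: ŷ = 1.7 + 4·7 = 29.7; r = 28.7 − 29.7 = -1
t=9: ŷ = 1.7 + 4·9 = 37.7; r = 38.7 − 37.7 = 1
Largest |r| is 1.5 at t = 3, residual -1.5.

t = 3, r = -1.5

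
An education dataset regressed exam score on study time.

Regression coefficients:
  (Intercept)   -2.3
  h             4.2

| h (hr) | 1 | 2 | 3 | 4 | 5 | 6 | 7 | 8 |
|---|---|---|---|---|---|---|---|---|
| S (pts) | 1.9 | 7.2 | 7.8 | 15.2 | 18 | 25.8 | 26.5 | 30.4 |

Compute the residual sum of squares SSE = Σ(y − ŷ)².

h=1: Ŝ = -2.3 + 4.2·1 = 1.9; r = 1.9 − 1.9 = 0
h=2: Ŝ = -2.3 + 4.2·2 = 6.1; r = 7.2 − 6.1 = 1.1
h=3: Ŝ = -2.3 + 4.2·3 = 10.3; r = 7.8 − 10.3 = -2.5
h=4: Ŝ = -2.3 + 4.2·4 = 14.5; r = 15.2 − 14.5 = 0.7
h=5: Ŝ = -2.3 + 4.2·5 = 18.7; r = 18 − 18.7 = -0.7
h=6: Ŝ = -2.3 + 4.2·6 = 22.9; r = 25.8 − 22.9 = 2.9
h=7: Ŝ = -2.3 + 4.2·7 = 27.1; r = 26.5 − 27.1 = -0.6
h=8: Ŝ = -2.3 + 4.2·8 = 31.3; r = 30.4 − 31.3 = -0.9
SSE = 0 + 1.21 + 6.25 + 0.49 + 0.49 + 8.41 + 0.36 + 0.81 = 18.02

SSE = 18.02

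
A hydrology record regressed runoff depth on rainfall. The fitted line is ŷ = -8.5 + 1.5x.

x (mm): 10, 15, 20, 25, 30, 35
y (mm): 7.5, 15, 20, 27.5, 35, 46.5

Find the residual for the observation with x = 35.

ŷ = -8.5 + 1.5·35 = 44
e = 46.5 − 44 = 2.5

e = 2.5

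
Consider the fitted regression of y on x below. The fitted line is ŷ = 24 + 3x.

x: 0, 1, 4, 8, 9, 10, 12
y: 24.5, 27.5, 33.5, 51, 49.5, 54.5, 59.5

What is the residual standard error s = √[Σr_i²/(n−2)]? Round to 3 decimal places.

s = 1.924

x=0: ŷ = 24 + 3·0 = 24; r = 24.5 − 24 = 0.5
x=1: ŷ = 24 + 3·1 = 27; r = 27.5 − 27 = 0.5
x=4: ŷ = 24 + 3·4 = 36; r = 33.5 − 36 = -2.5
x=8: ŷ = 24 + 3·8 = 48; r = 51 − 48 = 3
x=9: ŷ = 24 + 3·9 = 51; r = 49.5 − 51 = -1.5
x=10: ŷ = 24 + 3·10 = 54; r = 54.5 − 54 = 0.5
x=12: ŷ = 24 + 3·12 = 60; r = 59.5 − 60 = -0.5
SSE = 0.25 + 0.25 + 6.25 + 9 + 2.25 + 0.25 + 0.25 = 18.5
s = √(18.5/5) = √3.7 ≈ 1.924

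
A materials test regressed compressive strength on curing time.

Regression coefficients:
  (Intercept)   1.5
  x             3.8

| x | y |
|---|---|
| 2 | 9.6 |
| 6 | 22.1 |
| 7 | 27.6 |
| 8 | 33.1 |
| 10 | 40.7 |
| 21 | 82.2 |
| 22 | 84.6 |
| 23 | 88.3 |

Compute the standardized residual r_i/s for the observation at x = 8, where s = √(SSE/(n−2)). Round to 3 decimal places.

x=2: ŷ = 1.5 + 3.8·2 = 9.1; r = 9.6 − 9.1 = 0.5
x=6: ŷ = 1.5 + 3.8·6 = 24.3; r = 22.1 − 24.3 = -2.2
x=7: ŷ = 1.5 + 3.8·7 = 28.1; r = 27.6 − 28.1 = -0.5
x=8: ŷ = 1.5 + 3.8·8 = 31.9; r = 33.1 − 31.9 = 1.2
x=10: ŷ = 1.5 + 3.8·10 = 39.5; r = 40.7 − 39.5 = 1.2
x=21: ŷ = 1.5 + 3.8·21 = 81.3; r = 82.2 − 81.3 = 0.9
x=22: ŷ = 1.5 + 3.8·22 = 85.1; r = 84.6 − 85.1 = -0.5
x=23: ŷ = 1.5 + 3.8·23 = 88.9; r = 88.3 − 88.9 = -0.6
SSE = 0.25 + 4.84 + 0.25 + 1.44 + 1.44 + 0.81 + 0.25 + 0.36 = 9.64
s = √(9.64/6) = 1.26754
r/s = 1.2 / 1.26754 = 0.947

0.947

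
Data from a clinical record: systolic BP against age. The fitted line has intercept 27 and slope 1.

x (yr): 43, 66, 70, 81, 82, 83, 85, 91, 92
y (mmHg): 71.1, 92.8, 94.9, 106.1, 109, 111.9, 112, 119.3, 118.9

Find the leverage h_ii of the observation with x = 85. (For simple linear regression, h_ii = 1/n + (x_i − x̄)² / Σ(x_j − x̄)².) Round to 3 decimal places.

x̄ = (43 + 66 + 70 + 81 + 82 + 83 + 85 + 91 + 92)/9 = 77
Σ(x − x̄)² = 1156 + 121 + 49 + 16 + 25 + 36 + 64 + 196 + 225 = 1888
h = 1/9 + (8)²/1888 = 0.111111 + 0.0338983 = 0.145

h = 0.145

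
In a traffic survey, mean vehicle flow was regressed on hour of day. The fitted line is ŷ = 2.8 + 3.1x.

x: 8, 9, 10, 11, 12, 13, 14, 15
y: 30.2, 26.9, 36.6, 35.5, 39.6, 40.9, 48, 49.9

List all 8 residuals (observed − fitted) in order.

2.6, -3.8, 2.8, -1.4, -0.4, -2.2, 1.8, 0.6

x=8: ŷ = 2.8 + 3.1·8 = 27.6; r = 30.2 − 27.6 = 2.6
x=9: ŷ = 2.8 + 3.1·9 = 30.7; r = 26.9 − 30.7 = -3.8
x=10: ŷ = 2.8 + 3.1·10 = 33.8; r = 36.6 − 33.8 = 2.8
x=11: ŷ = 2.8 + 3.1·11 = 36.9; r = 35.5 − 36.9 = -1.4
x=12: ŷ = 2.8 + 3.1·12 = 40; r = 39.6 − 40 = -0.4
x=13: ŷ = 2.8 + 3.1·13 = 43.1; r = 40.9 − 43.1 = -2.2
x=14: ŷ = 2.8 + 3.1·14 = 46.2; r = 48 − 46.2 = 1.8
x=15: ŷ = 2.8 + 3.1·15 = 49.3; r = 49.9 − 49.3 = 0.6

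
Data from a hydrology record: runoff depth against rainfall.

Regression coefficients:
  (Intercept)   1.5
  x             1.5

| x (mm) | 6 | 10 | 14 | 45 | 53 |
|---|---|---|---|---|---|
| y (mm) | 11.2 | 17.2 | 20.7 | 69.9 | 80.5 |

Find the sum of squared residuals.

x=6: ŷ = 1.5 + 1.5·6 = 10.5; r = 11.2 − 10.5 = 0.7
x=10: ŷ = 1.5 + 1.5·10 = 16.5; r = 17.2 − 16.5 = 0.7
x=14: ŷ = 1.5 + 1.5·14 = 22.5; r = 20.7 − 22.5 = -1.8
x=45: ŷ = 1.5 + 1.5·45 = 69; r = 69.9 − 69 = 0.9
x=53: ŷ = 1.5 + 1.5·53 = 81; r = 80.5 − 81 = -0.5
SSE = 0.49 + 0.49 + 3.24 + 0.81 + 0.25 = 5.28

SSE = 5.28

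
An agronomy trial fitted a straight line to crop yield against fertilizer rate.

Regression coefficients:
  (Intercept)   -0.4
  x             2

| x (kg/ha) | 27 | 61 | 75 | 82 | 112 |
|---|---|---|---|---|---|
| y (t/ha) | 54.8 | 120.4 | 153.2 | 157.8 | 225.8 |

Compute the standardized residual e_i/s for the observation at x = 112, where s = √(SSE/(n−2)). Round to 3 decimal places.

x=27: ŷ = -0.4 + 2·27 = 53.6; e = 54.8 − 53.6 = 1.2
x=61: ŷ = -0.4 + 2·61 = 121.6; e = 120.4 − 121.6 = -1.2
x=75: ŷ = -0.4 + 2·75 = 149.6; e = 153.2 − 149.6 = 3.6
x=82: ŷ = -0.4 + 2·82 = 163.6; e = 157.8 − 163.6 = -5.8
x=112: ŷ = -0.4 + 2·112 = 223.6; e = 225.8 − 223.6 = 2.2
SSE = 1.44 + 1.44 + 12.96 + 33.64 + 4.84 = 54.32
s = √(54.32/3) = 4.25519
e/s = 2.2 / 4.25519 = 0.517

0.517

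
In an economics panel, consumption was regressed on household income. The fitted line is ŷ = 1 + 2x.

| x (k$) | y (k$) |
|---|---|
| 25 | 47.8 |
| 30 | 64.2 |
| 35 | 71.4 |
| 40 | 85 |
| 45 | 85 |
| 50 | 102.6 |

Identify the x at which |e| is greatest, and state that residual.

x=25: ŷ = 1 + 2·25 = 51; e = 47.8 − 51 = -3.2
x=30: ŷ = 1 + 2·30 = 61; e = 64.2 − 61 = 3.2
x=35: ŷ = 1 + 2·35 = 71; e = 71.4 − 71 = 0.4
x=40: ŷ = 1 + 2·40 = 81; e = 85 − 81 = 4
x=45: ŷ = 1 + 2·45 = 91; e = 85 − 91 = -6
x=50: ŷ = 1 + 2·50 = 101; e = 102.6 − 101 = 1.6
Largest |e| is 6 at x = 45, residual -6.

x = 45, e = -6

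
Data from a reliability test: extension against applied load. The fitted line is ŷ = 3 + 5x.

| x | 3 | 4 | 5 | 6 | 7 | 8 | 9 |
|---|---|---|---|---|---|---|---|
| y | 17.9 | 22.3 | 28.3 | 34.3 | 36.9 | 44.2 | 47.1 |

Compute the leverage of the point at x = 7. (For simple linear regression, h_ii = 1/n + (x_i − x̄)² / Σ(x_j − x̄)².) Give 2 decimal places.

x̄ = (3 + 4 + 5 + 6 + 7 + 8 + 9)/7 = 6
Σ(x − x̄)² = 9 + 4 + 1 + 0 + 1 + 4 + 9 = 28
h = 1/7 + (1)²/28 = 0.142857 + 0.0357143 = 0.18

h = 0.18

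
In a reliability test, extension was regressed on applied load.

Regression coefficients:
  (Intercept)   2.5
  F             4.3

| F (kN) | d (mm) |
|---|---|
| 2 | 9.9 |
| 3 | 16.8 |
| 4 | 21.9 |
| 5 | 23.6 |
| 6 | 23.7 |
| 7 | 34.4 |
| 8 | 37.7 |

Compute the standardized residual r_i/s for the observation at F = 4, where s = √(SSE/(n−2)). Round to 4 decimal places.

0.8507

F=2: ŷ = 2.5 + 4.3·2 = 11.1; r = 9.9 − 11.1 = -1.2
F=3: ŷ = 2.5 + 4.3·3 = 15.4; r = 16.8 − 15.4 = 1.4
F=4: ŷ = 2.5 + 4.3·4 = 19.7; r = 21.9 − 19.7 = 2.2
F=5: ŷ = 2.5 + 4.3·5 = 24; r = 23.6 − 24 = -0.4
F=6: ŷ = 2.5 + 4.3·6 = 28.3; r = 23.7 − 28.3 = -4.6
F=7: ŷ = 2.5 + 4.3·7 = 32.6; r = 34.4 − 32.6 = 1.8
F=8: ŷ = 2.5 + 4.3·8 = 36.9; r = 37.7 − 36.9 = 0.8
SSE = 1.44 + 1.96 + 4.84 + 0.16 + 21.16 + 3.24 + 0.64 = 33.44
s = √(33.44/5) = 2.58612
r/s = 2.2 / 2.58612 = 0.8507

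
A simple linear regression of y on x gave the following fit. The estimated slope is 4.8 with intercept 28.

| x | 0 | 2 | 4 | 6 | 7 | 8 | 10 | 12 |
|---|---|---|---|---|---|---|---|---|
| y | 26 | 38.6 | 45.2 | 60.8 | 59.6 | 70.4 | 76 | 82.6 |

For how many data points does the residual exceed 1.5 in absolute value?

x=0: ŷ = 28 + 4.8·0 = 28; r = 26 − 28 = -2
x=2: ŷ = 28 + 4.8·2 = 37.6; r = 38.6 − 37.6 = 1
x=4: ŷ = 28 + 4.8·4 = 47.2; r = 45.2 − 47.2 = -2
x=6: ŷ = 28 + 4.8·6 = 56.8; r = 60.8 − 56.8 = 4
x=7: ŷ = 28 + 4.8·7 = 61.6; r = 59.6 − 61.6 = -2
x=8: ŷ = 28 + 4.8·8 = 66.4; r = 70.4 − 66.4 = 4
x=10: ŷ = 28 + 4.8·10 = 76; r = 76 − 76 = 0
x=12: ŷ = 28 + 4.8·12 = 85.6; r = 82.6 − 85.6 = -3
|r| > 1.5: x=0 (|r|=2), x=4 (|r|=2), x=6 (|r|=4), x=7 (|r|=2), x=8 (|r|=4), x=12 (|r|=3) → 6

6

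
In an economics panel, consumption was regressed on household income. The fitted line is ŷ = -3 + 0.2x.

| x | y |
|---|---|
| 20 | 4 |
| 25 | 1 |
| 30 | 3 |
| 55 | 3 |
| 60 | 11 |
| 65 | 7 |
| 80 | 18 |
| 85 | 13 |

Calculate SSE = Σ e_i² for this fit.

x=20: ŷ = -3 + 0.2·20 = 1; e = 4 − 1 = 3
x=25: ŷ = -3 + 0.2·25 = 2; e = 1 − 2 = -1
x=30: ŷ = -3 + 0.2·30 = 3; e = 3 − 3 = 0
x=55: ŷ = -3 + 0.2·55 = 8; e = 3 − 8 = -5
x=60: ŷ = -3 + 0.2·60 = 9; e = 11 − 9 = 2
x=65: ŷ = -3 + 0.2·65 = 10; e = 7 − 10 = -3
x=80: ŷ = -3 + 0.2·80 = 13; e = 18 − 13 = 5
x=85: ŷ = -3 + 0.2·85 = 14; e = 13 − 14 = -1
SSE = 9 + 1 + 0 + 25 + 4 + 9 + 25 + 1 = 74

SSE = 74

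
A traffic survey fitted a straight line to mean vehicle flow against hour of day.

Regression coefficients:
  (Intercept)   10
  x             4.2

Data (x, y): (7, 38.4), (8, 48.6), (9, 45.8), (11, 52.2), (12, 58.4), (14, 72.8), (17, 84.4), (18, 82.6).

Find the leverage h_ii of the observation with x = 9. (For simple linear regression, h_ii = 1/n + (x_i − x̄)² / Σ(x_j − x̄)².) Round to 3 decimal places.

h = 0.203

x̄ = (7 + 8 + 9 + 11 + 12 + 14 + 17 + 18)/8 = 12
Σ(x − x̄)² = 25 + 16 + 9 + 1 + 0 + 4 + 25 + 36 = 116
h = 1/8 + (-3)²/116 = 0.125 + 0.0775862 = 0.203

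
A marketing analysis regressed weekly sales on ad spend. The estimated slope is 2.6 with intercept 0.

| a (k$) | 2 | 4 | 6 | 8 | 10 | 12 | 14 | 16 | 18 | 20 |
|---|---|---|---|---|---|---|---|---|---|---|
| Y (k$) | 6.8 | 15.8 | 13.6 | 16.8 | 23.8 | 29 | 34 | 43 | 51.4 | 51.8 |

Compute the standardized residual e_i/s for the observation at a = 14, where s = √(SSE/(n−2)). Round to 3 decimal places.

a=2: Ŷ = 2.6·2 = 5.2; e = 6.8 − 5.2 = 1.6
a=4: Ŷ = 2.6·4 = 10.4; e = 15.8 − 10.4 = 5.4
a=6: Ŷ = 2.6·6 = 15.6; e = 13.6 − 15.6 = -2
a=8: Ŷ = 2.6·8 = 20.8; e = 16.8 − 20.8 = -4
a=10: Ŷ = 2.6·10 = 26; e = 23.8 − 26 = -2.2
a=12: Ŷ = 2.6·12 = 31.2; e = 29 − 31.2 = -2.2
a=14: Ŷ = 2.6·14 = 36.4; e = 34 − 36.4 = -2.4
a=16: Ŷ = 2.6·16 = 41.6; e = 43 − 41.6 = 1.4
a=18: Ŷ = 2.6·18 = 46.8; e = 51.4 − 46.8 = 4.6
a=20: Ŷ = 2.6·20 = 52; e = 51.8 − 52 = -0.2
SSE = 2.56 + 29.16 + 4 + 16 + 4.84 + 4.84 + 5.76 + 1.96 + 21.16 + 0.04 = 90.32
s = √(90.32/8) = 3.36006
e/s = -2.4 / 3.36006 = -0.714

-0.714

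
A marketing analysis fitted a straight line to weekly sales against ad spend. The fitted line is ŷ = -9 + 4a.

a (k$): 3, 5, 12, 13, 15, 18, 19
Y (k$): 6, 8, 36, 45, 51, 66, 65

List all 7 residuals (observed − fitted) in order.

3, -3, -3, 2, 0, 3, -2

a=3: ŷ = -9 + 4·3 = 3; r = 6 − 3 = 3
a=5: ŷ = -9 + 4·5 = 11; r = 8 − 11 = -3
a=12: ŷ = -9 + 4·12 = 39; r = 36 − 39 = -3
a=13: ŷ = -9 + 4·13 = 43; r = 45 − 43 = 2
a=15: ŷ = -9 + 4·15 = 51; r = 51 − 51 = 0
a=18: ŷ = -9 + 4·18 = 63; r = 66 − 63 = 3
a=19: ŷ = -9 + 4·19 = 67; r = 65 − 67 = -2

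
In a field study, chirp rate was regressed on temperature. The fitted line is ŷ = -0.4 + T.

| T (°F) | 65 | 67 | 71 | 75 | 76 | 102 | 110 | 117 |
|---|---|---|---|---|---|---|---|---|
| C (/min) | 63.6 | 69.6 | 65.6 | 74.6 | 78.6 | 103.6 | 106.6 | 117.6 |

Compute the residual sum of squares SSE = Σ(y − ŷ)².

SSE = 58

T=65: ŷ = -0.4 + 65 = 64.6; r = 63.6 − 64.6 = -1
T=67: ŷ = -0.4 + 67 = 66.6; r = 69.6 − 66.6 = 3
T=71: ŷ = -0.4 + 71 = 70.6; r = 65.6 − 70.6 = -5
T=75: ŷ = -0.4 + 75 = 74.6; r = 74.6 − 74.6 = 0
T=76: ŷ = -0.4 + 76 = 75.6; r = 78.6 − 75.6 = 3
T=102: ŷ = -0.4 + 102 = 101.6; r = 103.6 − 101.6 = 2
T=110: ŷ = -0.4 + 110 = 109.6; r = 106.6 − 109.6 = -3
T=117: ŷ = -0.4 + 117 = 116.6; r = 117.6 − 116.6 = 1
SSE = 1 + 9 + 25 + 0 + 9 + 4 + 9 + 1 = 58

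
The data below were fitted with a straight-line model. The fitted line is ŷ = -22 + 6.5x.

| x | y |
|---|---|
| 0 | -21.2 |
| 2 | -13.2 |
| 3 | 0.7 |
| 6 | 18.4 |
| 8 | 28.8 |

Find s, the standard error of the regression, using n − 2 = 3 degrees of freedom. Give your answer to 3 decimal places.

x=0: ŷ = -22 + 6.5·0 = -22; e = -21.2 − (-22) = 0.8
x=2: ŷ = -22 + 6.5·2 = -9; e = -13.2 − (-9) = -4.2
x=3: ŷ = -22 + 6.5·3 = -2.5; e = 0.7 − (-2.5) = 3.2
x=6: ŷ = -22 + 6.5·6 = 17; e = 18.4 − 17 = 1.4
x=8: ŷ = -22 + 6.5·8 = 30; e = 28.8 − 30 = -1.2
SSE = 0.64 + 17.64 + 10.24 + 1.96 + 1.44 = 31.92
s = √(31.92/3) = √10.64 ≈ 3.262

s = 3.262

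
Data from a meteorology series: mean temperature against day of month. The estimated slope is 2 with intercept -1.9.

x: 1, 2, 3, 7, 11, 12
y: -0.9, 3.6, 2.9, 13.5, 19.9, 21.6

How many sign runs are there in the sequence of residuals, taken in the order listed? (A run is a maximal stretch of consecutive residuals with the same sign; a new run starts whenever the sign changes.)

x=1: ŷ = -1.9 + 2·1 = 0.1; e = -0.9 − 0.1 = -1
x=2: ŷ = -1.9 + 2·2 = 2.1; e = 3.6 − 2.1 = 1.5
x=3: ŷ = -1.9 + 2·3 = 4.1; e = 2.9 − 4.1 = -1.2
x=7: ŷ = -1.9 + 2·7 = 12.1; e = 13.5 − 12.1 = 1.4
x=11: ŷ = -1.9 + 2·11 = 20.1; e = 19.9 − 20.1 = -0.2
x=12: ŷ = -1.9 + 2·12 = 22.1; e = 21.6 − 22.1 = -0.5
Signs: − + − + − −
Runs: −×1, +×1, −×1, +×1, −×2 → 5

5 runs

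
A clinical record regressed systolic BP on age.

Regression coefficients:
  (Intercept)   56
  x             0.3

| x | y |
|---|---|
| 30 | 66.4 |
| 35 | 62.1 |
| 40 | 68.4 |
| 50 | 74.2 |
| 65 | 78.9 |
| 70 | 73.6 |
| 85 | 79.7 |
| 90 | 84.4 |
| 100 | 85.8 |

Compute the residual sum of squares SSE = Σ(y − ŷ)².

x=30: ŷ = 56 + 0.3·30 = 65; r = 66.4 − 65 = 1.4
x=35: ŷ = 56 + 0.3·35 = 66.5; r = 62.1 − 66.5 = -4.4
x=40: ŷ = 56 + 0.3·40 = 68; r = 68.4 − 68 = 0.4
x=50: ŷ = 56 + 0.3·50 = 71; r = 74.2 − 71 = 3.2
x=65: ŷ = 56 + 0.3·65 = 75.5; r = 78.9 − 75.5 = 3.4
x=70: ŷ = 56 + 0.3·70 = 77; r = 73.6 − 77 = -3.4
x=85: ŷ = 56 + 0.3·85 = 81.5; r = 79.7 − 81.5 = -1.8
x=90: ŷ = 56 + 0.3·90 = 83; r = 84.4 − 83 = 1.4
x=100: ŷ = 56 + 0.3·100 = 86; r = 85.8 − 86 = -0.2
SSE = 1.96 + 19.36 + 0.16 + 10.24 + 11.56 + 11.56 + 3.24 + 1.96 + 0.04 = 60.08

SSE = 60.08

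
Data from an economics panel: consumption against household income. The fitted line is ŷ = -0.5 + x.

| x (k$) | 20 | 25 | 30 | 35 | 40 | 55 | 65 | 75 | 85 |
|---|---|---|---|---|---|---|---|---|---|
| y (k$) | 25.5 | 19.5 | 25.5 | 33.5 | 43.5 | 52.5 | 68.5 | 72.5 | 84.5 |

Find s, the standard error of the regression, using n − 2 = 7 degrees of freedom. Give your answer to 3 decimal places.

s = 4.106

x=20: ŷ = -0.5 + 20 = 19.5; r = 25.5 − 19.5 = 6
x=25: ŷ = -0.5 + 25 = 24.5; r = 19.5 − 24.5 = -5
x=30: ŷ = -0.5 + 30 = 29.5; r = 25.5 − 29.5 = -4
x=35: ŷ = -0.5 + 35 = 34.5; r = 33.5 − 34.5 = -1
x=40: ŷ = -0.5 + 40 = 39.5; r = 43.5 − 39.5 = 4
x=55: ŷ = -0.5 + 55 = 54.5; r = 52.5 − 54.5 = -2
x=65: ŷ = -0.5 + 65 = 64.5; r = 68.5 − 64.5 = 4
x=75: ŷ = -0.5 + 75 = 74.5; r = 72.5 − 74.5 = -2
x=85: ŷ = -0.5 + 85 = 84.5; r = 84.5 − 84.5 = 0
SSE = 36 + 25 + 16 + 1 + 16 + 4 + 16 + 4 + 0 = 118
s = √(118/7) = √16.8571 ≈ 4.106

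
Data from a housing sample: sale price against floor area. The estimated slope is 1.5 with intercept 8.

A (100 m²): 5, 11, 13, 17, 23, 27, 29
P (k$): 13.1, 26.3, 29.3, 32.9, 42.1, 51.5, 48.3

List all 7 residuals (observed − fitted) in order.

A=5: ŷ = 8 + 1.5·5 = 15.5; r = 13.1 − 15.5 = -2.4
A=11: ŷ = 8 + 1.5·11 = 24.5; r = 26.3 − 24.5 = 1.8
A=13: ŷ = 8 + 1.5·13 = 27.5; r = 29.3 − 27.5 = 1.8
A=17: ŷ = 8 + 1.5·17 = 33.5; r = 32.9 − 33.5 = -0.6
A=23: ŷ = 8 + 1.5·23 = 42.5; r = 42.1 − 42.5 = -0.4
A=27: ŷ = 8 + 1.5·27 = 48.5; r = 51.5 − 48.5 = 3
A=29: ŷ = 8 + 1.5·29 = 51.5; r = 48.3 − 51.5 = -3.2

-2.4, 1.8, 1.8, -0.6, -0.4, 3, -3.2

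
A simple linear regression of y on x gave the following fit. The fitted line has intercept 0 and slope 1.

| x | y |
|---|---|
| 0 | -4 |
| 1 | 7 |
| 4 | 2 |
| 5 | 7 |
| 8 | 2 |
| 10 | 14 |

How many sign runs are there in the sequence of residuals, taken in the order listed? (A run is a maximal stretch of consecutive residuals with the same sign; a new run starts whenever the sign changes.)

x=0: ŷ = 0 = 0; r = -4 − 0 = -4
x=1: ŷ = 1 = 1; r = 7 − 1 = 6
x=4: ŷ = 4 = 4; r = 2 − 4 = -2
x=5: ŷ = 5 = 5; r = 7 − 5 = 2
x=8: ŷ = 8 = 8; r = 2 − 8 = -6
x=10: ŷ = 10 = 10; r = 14 − 10 = 4
Signs: − + − + − +
Runs: −×1, +×1, −×1, +×1, −×1, +×1 → 6

6 runs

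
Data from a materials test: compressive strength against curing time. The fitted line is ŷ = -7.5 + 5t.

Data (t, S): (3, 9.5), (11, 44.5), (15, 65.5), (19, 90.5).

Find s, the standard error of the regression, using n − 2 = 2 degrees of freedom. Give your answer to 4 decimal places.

s = 3.6056

t=3: ŷ = -7.5 + 5·3 = 7.5; r = 9.5 − 7.5 = 2
t=11: ŷ = -7.5 + 5·11 = 47.5; r = 44.5 − 47.5 = -3
t=15: ŷ = -7.5 + 5·15 = 67.5; r = 65.5 − 67.5 = -2
t=19: ŷ = -7.5 + 5·19 = 87.5; r = 90.5 − 87.5 = 3
SSE = 4 + 9 + 4 + 9 = 26
s = √(26/2) = √13 ≈ 3.6056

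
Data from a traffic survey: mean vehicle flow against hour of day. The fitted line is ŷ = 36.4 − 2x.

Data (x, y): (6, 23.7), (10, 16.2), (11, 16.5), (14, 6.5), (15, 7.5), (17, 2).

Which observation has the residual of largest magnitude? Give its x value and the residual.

x=6: ŷ = 36.4 − 2·6 = 24.4; r = 23.7 − 24.4 = -0.7
x=10: ŷ = 36.4 − 2·10 = 16.4; r = 16.2 − 16.4 = -0.2
x=11: ŷ = 36.4 − 2·11 = 14.4; r = 16.5 − 14.4 = 2.1
x=14: ŷ = 36.4 − 2·14 = 8.4; r = 6.5 − 8.4 = -1.9
x=15: ŷ = 36.4 − 2·15 = 6.4; r = 7.5 − 6.4 = 1.1
x=17: ŷ = 36.4 − 2·17 = 2.4; r = 2 − 2.4 = -0.4
Largest |r| is 2.1 at x = 11, residual 2.1.

x = 11, r = 2.1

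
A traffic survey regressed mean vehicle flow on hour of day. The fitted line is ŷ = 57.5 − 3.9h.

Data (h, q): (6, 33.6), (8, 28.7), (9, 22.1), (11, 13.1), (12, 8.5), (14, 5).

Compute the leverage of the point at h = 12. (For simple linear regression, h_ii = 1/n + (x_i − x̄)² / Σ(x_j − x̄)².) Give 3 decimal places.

h = 0.262

h̄ = (6 + 8 + 9 + 11 + 12 + 14)/6 = 10
Σ(h − h̄)² = 16 + 4 + 1 + 1 + 4 + 16 = 42
h = 1/6 + (2)²/42 = 0.166667 + 0.0952381 = 0.262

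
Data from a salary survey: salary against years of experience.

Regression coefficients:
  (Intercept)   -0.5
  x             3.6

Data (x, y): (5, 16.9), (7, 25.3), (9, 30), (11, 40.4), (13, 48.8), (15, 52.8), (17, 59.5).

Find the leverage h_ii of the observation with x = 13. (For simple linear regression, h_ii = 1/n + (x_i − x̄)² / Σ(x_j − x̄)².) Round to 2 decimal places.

x̄ = (5 + 7 + 9 + 11 + 13 + 15 + 17)/7 = 11
Σ(x − x̄)² = 36 + 16 + 4 + 0 + 4 + 16 + 36 = 112
h = 1/7 + (2)²/112 = 0.142857 + 0.0357143 = 0.18

h = 0.18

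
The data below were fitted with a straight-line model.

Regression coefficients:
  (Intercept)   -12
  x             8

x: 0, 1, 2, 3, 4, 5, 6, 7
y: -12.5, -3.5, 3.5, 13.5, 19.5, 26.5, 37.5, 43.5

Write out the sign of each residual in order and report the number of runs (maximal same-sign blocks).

7 runs

x=0: ŷ = -12 + 8·0 = -12; e = -12.5 − (-12) = -0.5
x=1: ŷ = -12 + 8·1 = -4; e = -3.5 − (-4) = 0.5
x=2: ŷ = -12 + 8·2 = 4; e = 3.5 − 4 = -0.5
x=3: ŷ = -12 + 8·3 = 12; e = 13.5 − 12 = 1.5
x=4: ŷ = -12 + 8·4 = 20; e = 19.5 − 20 = -0.5
x=5: ŷ = -12 + 8·5 = 28; e = 26.5 − 28 = -1.5
x=6: ŷ = -12 + 8·6 = 36; e = 37.5 − 36 = 1.5
x=7: ŷ = -12 + 8·7 = 44; e = 43.5 − 44 = -0.5
Signs: − + − + − − + −
Runs: −×1, +×1, −×1, +×1, −×2, +×1, −×1 → 7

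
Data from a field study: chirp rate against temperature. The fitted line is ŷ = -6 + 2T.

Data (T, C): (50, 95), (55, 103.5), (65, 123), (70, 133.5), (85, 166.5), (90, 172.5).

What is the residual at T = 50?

r = 1

ŷ = -6 + 2·50 = 94
r = 95 − 94 = 1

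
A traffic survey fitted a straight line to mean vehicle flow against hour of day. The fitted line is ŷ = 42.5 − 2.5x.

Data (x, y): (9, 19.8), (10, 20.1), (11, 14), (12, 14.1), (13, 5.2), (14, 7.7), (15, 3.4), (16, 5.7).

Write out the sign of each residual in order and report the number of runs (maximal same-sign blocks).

8 runs

x=9: ŷ = 42.5 − 2.5·9 = 20; r = 19.8 − 20 = -0.2
x=10: ŷ = 42.5 − 2.5·10 = 17.5; r = 20.1 − 17.5 = 2.6
x=11: ŷ = 42.5 − 2.5·11 = 15; r = 14 − 15 = -1
x=12: ŷ = 42.5 − 2.5·12 = 12.5; r = 14.1 − 12.5 = 1.6
x=13: ŷ = 42.5 − 2.5·13 = 10; r = 5.2 − 10 = -4.8
x=14: ŷ = 42.5 − 2.5·14 = 7.5; r = 7.7 − 7.5 = 0.2
x=15: ŷ = 42.5 − 2.5·15 = 5; r = 3.4 − 5 = -1.6
x=16: ŷ = 42.5 − 2.5·16 = 2.5; r = 5.7 − 2.5 = 3.2
Signs: − + − + − + − +
Runs: −×1, +×1, −×1, +×1, −×1, +×1, −×1, +×1 → 8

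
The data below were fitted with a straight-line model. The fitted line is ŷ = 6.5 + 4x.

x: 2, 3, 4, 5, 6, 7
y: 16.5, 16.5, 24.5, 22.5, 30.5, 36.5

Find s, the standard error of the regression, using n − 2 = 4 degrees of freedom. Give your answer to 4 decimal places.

s = 2.8284

x=2: ŷ = 6.5 + 4·2 = 14.5; r = 16.5 − 14.5 = 2
x=3: ŷ = 6.5 + 4·3 = 18.5; r = 16.5 − 18.5 = -2
x=4: ŷ = 6.5 + 4·4 = 22.5; r = 24.5 − 22.5 = 2
x=5: ŷ = 6.5 + 4·5 = 26.5; r = 22.5 − 26.5 = -4
x=6: ŷ = 6.5 + 4·6 = 30.5; r = 30.5 − 30.5 = 0
x=7: ŷ = 6.5 + 4·7 = 34.5; r = 36.5 − 34.5 = 2
SSE = 4 + 4 + 4 + 16 + 0 + 4 = 32
s = √(32/4) = √8 ≈ 2.8284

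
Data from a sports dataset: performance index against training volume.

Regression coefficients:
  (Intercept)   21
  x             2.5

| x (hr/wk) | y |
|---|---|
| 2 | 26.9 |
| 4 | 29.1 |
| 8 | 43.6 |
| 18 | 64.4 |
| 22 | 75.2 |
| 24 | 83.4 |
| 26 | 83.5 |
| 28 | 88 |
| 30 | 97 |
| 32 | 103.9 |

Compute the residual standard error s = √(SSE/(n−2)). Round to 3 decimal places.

x=2: ŷ = 21 + 2.5·2 = 26; e = 26.9 − 26 = 0.9
x=4: ŷ = 21 + 2.5·4 = 31; e = 29.1 − 31 = -1.9
x=8: ŷ = 21 + 2.5·8 = 41; e = 43.6 − 41 = 2.6
x=18: ŷ = 21 + 2.5·18 = 66; e = 64.4 − 66 = -1.6
x=22: ŷ = 21 + 2.5·22 = 76; e = 75.2 − 76 = -0.8
x=24: ŷ = 21 + 2.5·24 = 81; e = 83.4 − 81 = 2.4
x=26: ŷ = 21 + 2.5·26 = 86; e = 83.5 − 86 = -2.5
x=28: ŷ = 21 + 2.5·28 = 91; e = 88 − 91 = -3
x=30: ŷ = 21 + 2.5·30 = 96; e = 97 − 96 = 1
x=32: ŷ = 21 + 2.5·32 = 101; e = 103.9 − 101 = 2.9
SSE = 0.81 + 3.61 + 6.76 + 2.56 + 0.64 + 5.76 + 6.25 + 9 + 1 + 8.41 = 44.8
s = √(44.8/8) = √5.6 ≈ 2.366

s = 2.366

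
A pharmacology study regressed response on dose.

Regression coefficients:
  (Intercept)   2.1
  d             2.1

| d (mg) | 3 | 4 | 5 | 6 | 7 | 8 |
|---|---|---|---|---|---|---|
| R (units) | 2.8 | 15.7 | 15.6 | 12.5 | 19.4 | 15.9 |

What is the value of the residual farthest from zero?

e = -5.6

d=3: R̂ = 2.1 + 2.1·3 = 8.4; e = 2.8 − 8.4 = -5.6
d=4: R̂ = 2.1 + 2.1·4 = 10.5; e = 15.7 − 10.5 = 5.2
d=5: R̂ = 2.1 + 2.1·5 = 12.6; e = 15.6 − 12.6 = 3
d=6: R̂ = 2.1 + 2.1·6 = 14.7; e = 12.5 − 14.7 = -2.2
d=7: R̂ = 2.1 + 2.1·7 = 16.8; e = 19.4 − 16.8 = 2.6
d=8: R̂ = 2.1 + 2.1·8 = 18.9; e = 15.9 − 18.9 = -3
Largest |e| is 5.6 at d = 3, residual -5.6.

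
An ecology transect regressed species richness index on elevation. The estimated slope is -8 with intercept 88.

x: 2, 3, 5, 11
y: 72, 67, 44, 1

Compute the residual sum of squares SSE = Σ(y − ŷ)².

SSE = 26

x=2: ŷ = 88 − 8·2 = 72; e = 72 − 72 = 0
x=3: ŷ = 88 − 8·3 = 64; e = 67 − 64 = 3
x=5: ŷ = 88 − 8·5 = 48; e = 44 − 48 = -4
x=11: ŷ = 88 − 8·11 = 0; e = 1 − 0 = 1
SSE = 0 + 9 + 16 + 1 = 26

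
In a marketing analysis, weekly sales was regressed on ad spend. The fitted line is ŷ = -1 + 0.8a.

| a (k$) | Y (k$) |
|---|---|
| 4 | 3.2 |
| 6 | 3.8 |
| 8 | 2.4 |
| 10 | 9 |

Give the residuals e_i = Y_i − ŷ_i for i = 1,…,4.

a=4: ŷ = -1 + 0.8·4 = 2.2; e = 3.2 − 2.2 = 1
a=6: ŷ = -1 + 0.8·6 = 3.8; e = 3.8 − 3.8 = 0
a=8: ŷ = -1 + 0.8·8 = 5.4; e = 2.4 − 5.4 = -3
a=10: ŷ = -1 + 0.8·10 = 7; e = 9 − 7 = 2

1, 0, -3, 2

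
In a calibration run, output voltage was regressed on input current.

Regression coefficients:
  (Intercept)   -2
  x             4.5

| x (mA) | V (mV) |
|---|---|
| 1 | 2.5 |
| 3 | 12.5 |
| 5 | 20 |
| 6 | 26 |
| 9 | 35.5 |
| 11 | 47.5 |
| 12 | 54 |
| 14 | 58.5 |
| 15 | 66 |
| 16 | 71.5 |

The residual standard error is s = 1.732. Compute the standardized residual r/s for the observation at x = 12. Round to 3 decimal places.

1.155

V̂ = -2 + 4.5·12 = 52
r = 54 − 52 = 2
r/s = 2 / 1.732 = 1.155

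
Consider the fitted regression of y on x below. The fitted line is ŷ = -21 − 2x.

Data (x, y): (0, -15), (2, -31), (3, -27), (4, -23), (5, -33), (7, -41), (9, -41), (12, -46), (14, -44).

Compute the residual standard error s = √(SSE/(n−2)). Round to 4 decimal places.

x=0: ŷ = -21 − 2·0 = -21; r = -15 − (-21) = 6
x=2: ŷ = -21 − 2·2 = -25; r = -31 − (-25) = -6
x=3: ŷ = -21 − 2·3 = -27; r = -27 − (-27) = 0
x=4: ŷ = -21 − 2·4 = -29; r = -23 − (-29) = 6
x=5: ŷ = -21 − 2·5 = -31; r = -33 − (-31) = -2
x=7: ŷ = -21 − 2·7 = -35; r = -41 − (-35) = -6
x=9: ŷ = -21 − 2·9 = -39; r = -41 − (-39) = -2
x=12: ŷ = -21 − 2·12 = -45; r = -46 − (-45) = -1
x=14: ŷ = -21 − 2·14 = -49; r = -44 − (-49) = 5
SSE = 36 + 36 + 0 + 36 + 4 + 36 + 4 + 1 + 25 = 178
s = √(178/7) = √25.4286 ≈ 5.0427

s = 5.0427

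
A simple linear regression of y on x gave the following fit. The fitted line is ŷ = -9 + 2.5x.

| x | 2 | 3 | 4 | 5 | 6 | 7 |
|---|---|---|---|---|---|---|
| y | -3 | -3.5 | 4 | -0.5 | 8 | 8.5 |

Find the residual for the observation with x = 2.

ŷ = -9 + 2.5·2 = -4
e = -3 − (-4) = 1

e = 1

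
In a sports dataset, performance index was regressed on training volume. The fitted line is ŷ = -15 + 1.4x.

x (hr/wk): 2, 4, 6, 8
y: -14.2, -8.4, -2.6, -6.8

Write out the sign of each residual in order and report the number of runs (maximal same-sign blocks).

x=2: ŷ = -15 + 1.4·2 = -12.2; e = -14.2 − (-12.2) = -2
x=4: ŷ = -15 + 1.4·4 = -9.4; e = -8.4 − (-9.4) = 1
x=6: ŷ = -15 + 1.4·6 = -6.6; e = -2.6 − (-6.6) = 4
x=8: ŷ = -15 + 1.4·8 = -3.8; e = -6.8 − (-3.8) = -3
Signs: − + + −
Runs: −×1, +×2, −×1 → 3

3 runs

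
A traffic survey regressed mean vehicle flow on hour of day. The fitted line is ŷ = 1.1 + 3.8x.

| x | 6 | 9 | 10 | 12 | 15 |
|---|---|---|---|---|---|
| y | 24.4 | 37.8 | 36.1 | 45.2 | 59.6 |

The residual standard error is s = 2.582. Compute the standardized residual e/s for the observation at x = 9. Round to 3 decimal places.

0.968

ŷ = 1.1 + 3.8·9 = 35.3
e = 37.8 − 35.3 = 2.5
e/s = 2.5 / 2.582 = 0.968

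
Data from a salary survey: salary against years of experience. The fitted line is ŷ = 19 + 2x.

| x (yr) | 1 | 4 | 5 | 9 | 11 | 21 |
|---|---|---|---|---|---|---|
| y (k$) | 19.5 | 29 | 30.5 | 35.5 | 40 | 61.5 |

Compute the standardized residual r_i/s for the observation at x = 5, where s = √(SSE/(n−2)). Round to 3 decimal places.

0.866

x=1: ŷ = 19 + 2·1 = 21; r = 19.5 − 21 = -1.5
x=4: ŷ = 19 + 2·4 = 27; r = 29 − 27 = 2
x=5: ŷ = 19 + 2·5 = 29; r = 30.5 − 29 = 1.5
x=9: ŷ = 19 + 2·9 = 37; r = 35.5 − 37 = -1.5
x=11: ŷ = 19 + 2·11 = 41; r = 40 − 41 = -1
x=21: ŷ = 19 + 2·21 = 61; r = 61.5 − 61 = 0.5
SSE = 2.25 + 4 + 2.25 + 2.25 + 1 + 0.25 = 12
s = √(12/4) = 1.73205
r/s = 1.5 / 1.73205 = 0.866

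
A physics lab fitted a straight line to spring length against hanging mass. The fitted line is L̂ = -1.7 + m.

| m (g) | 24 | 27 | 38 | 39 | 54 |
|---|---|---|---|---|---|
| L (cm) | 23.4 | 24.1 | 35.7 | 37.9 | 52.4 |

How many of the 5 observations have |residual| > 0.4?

m=24: L̂ = -1.7 + 24 = 22.3; e = 23.4 − 22.3 = 1.1
m=27: L̂ = -1.7 + 27 = 25.3; e = 24.1 − 25.3 = -1.2
m=38: L̂ = -1.7 + 38 = 36.3; e = 35.7 − 36.3 = -0.6
m=39: L̂ = -1.7 + 39 = 37.3; e = 37.9 − 37.3 = 0.6
m=54: L̂ = -1.7 + 54 = 52.3; e = 52.4 − 52.3 = 0.1
|e| > 0.4: m=24 (|e|=1.1), m=27 (|e|=1.2), m=38 (|e|=0.6), m=39 (|e|=0.6) → 4

4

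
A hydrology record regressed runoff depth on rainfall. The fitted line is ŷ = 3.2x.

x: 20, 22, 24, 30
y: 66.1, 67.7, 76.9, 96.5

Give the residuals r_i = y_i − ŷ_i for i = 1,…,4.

x=20: ŷ = 3.2·20 = 64; r = 66.1 − 64 = 2.1
x=22: ŷ = 3.2·22 = 70.4; r = 67.7 − 70.4 = -2.7
x=24: ŷ = 3.2·24 = 76.8; r = 76.9 − 76.8 = 0.1
x=30: ŷ = 3.2·30 = 96; r = 96.5 − 96 = 0.5

2.1, -2.7, 0.1, 0.5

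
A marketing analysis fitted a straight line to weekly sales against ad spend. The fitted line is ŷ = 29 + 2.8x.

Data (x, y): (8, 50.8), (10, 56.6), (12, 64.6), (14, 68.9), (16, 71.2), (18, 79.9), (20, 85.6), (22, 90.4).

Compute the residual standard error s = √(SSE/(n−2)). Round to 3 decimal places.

x=8: ŷ = 29 + 2.8·8 = 51.4; e = 50.8 − 51.4 = -0.6
x=10: ŷ = 29 + 2.8·10 = 57; e = 56.6 − 57 = -0.4
x=12: ŷ = 29 + 2.8·12 = 62.6; e = 64.6 − 62.6 = 2
x=14: ŷ = 29 + 2.8·14 = 68.2; e = 68.9 − 68.2 = 0.7
x=16: ŷ = 29 + 2.8·16 = 73.8; e = 71.2 − 73.8 = -2.6
x=18: ŷ = 29 + 2.8·18 = 79.4; e = 79.9 − 79.4 = 0.5
x=20: ŷ = 29 + 2.8·20 = 85; e = 85.6 − 85 = 0.6
x=22: ŷ = 29 + 2.8·22 = 90.6; e = 90.4 − 90.6 = -0.2
SSE = 0.36 + 0.16 + 4 + 0.49 + 6.76 + 0.25 + 0.36 + 0.04 = 12.42
s = √(12.42/6) = √2.07 ≈ 1.439

s = 1.439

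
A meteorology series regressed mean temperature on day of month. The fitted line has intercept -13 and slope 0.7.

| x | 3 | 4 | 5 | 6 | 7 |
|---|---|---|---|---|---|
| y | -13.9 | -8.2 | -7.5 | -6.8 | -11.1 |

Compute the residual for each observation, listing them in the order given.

x=3: ŷ = -13 + 0.7·3 = -10.9; r = -13.9 − (-10.9) = -3
x=4: ŷ = -13 + 0.7·4 = -10.2; r = -8.2 − (-10.2) = 2
x=5: ŷ = -13 + 0.7·5 = -9.5; r = -7.5 − (-9.5) = 2
x=6: ŷ = -13 + 0.7·6 = -8.8; r = -6.8 − (-8.8) = 2
x=7: ŷ = -13 + 0.7·7 = -8.1; r = -11.1 − (-8.1) = -3

-3, 2, 2, 2, -3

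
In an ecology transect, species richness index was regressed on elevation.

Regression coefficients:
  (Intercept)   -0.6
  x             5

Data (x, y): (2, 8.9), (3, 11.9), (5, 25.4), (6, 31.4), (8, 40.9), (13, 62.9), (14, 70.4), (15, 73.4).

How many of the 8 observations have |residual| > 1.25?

4

x=2: ŷ = -0.6 + 5·2 = 9.4; e = 8.9 − 9.4 = -0.5
x=3: ŷ = -0.6 + 5·3 = 14.4; e = 11.9 − 14.4 = -2.5
x=5: ŷ = -0.6 + 5·5 = 24.4; e = 25.4 − 24.4 = 1
x=6: ŷ = -0.6 + 5·6 = 29.4; e = 31.4 − 29.4 = 2
x=8: ŷ = -0.6 + 5·8 = 39.4; e = 40.9 − 39.4 = 1.5
x=13: ŷ = -0.6 + 5·13 = 64.4; e = 62.9 − 64.4 = -1.5
x=14: ŷ = -0.6 + 5·14 = 69.4; e = 70.4 − 69.4 = 1
x=15: ŷ = -0.6 + 5·15 = 74.4; e = 73.4 − 74.4 = -1
|e| > 1.25: x=3 (|e|=2.5), x=6 (|e|=2), x=8 (|e|=1.5), x=13 (|e|=1.5) → 4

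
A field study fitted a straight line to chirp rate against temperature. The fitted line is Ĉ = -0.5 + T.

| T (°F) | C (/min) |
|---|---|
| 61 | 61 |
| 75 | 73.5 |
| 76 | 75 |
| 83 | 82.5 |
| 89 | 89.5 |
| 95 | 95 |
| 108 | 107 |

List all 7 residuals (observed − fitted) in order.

T=61: Ĉ = -0.5 + 61 = 60.5; r = 61 − 60.5 = 0.5
T=75: Ĉ = -0.5 + 75 = 74.5; r = 73.5 − 74.5 = -1
T=76: Ĉ = -0.5 + 76 = 75.5; r = 75 − 75.5 = -0.5
T=83: Ĉ = -0.5 + 83 = 82.5; r = 82.5 − 82.5 = 0
T=89: Ĉ = -0.5 + 89 = 88.5; r = 89.5 − 88.5 = 1
T=95: Ĉ = -0.5 + 95 = 94.5; r = 95 − 94.5 = 0.5
T=108: Ĉ = -0.5 + 108 = 107.5; r = 107 − 107.5 = -0.5

0.5, -1, -0.5, 0, 1, 0.5, -0.5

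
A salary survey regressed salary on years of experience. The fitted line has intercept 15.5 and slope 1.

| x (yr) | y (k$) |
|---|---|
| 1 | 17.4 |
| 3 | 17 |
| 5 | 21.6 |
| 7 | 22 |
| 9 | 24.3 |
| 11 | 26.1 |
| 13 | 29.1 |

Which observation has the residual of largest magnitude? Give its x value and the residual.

x=1: ŷ = 15.5 + 1 = 16.5; e = 17.4 − 16.5 = 0.9
x=3: ŷ = 15.5 + 3 = 18.5; e = 17 − 18.5 = -1.5
x=5: ŷ = 15.5 + 5 = 20.5; e = 21.6 − 20.5 = 1.1
x=7: ŷ = 15.5 + 7 = 22.5; e = 22 − 22.5 = -0.5
x=9: ŷ = 15.5 + 9 = 24.5; e = 24.3 − 24.5 = -0.2
x=11: ŷ = 15.5 + 11 = 26.5; e = 26.1 − 26.5 = -0.4
x=13: ŷ = 15.5 + 13 = 28.5; e = 29.1 − 28.5 = 0.6
Largest |e| is 1.5 at x = 3, residual -1.5.

x = 3, e = -1.5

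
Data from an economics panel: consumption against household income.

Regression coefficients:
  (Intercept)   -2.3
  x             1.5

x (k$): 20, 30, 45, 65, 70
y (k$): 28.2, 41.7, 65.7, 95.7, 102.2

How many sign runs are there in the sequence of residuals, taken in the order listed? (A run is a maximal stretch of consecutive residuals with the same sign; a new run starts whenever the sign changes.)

4 runs

x=20: ŷ = -2.3 + 1.5·20 = 27.7; r = 28.2 − 27.7 = 0.5
x=30: ŷ = -2.3 + 1.5·30 = 42.7; r = 41.7 − 42.7 = -1
x=45: ŷ = -2.3 + 1.5·45 = 65.2; r = 65.7 − 65.2 = 0.5
x=65: ŷ = -2.3 + 1.5·65 = 95.2; r = 95.7 − 95.2 = 0.5
x=70: ŷ = -2.3 + 1.5·70 = 102.7; r = 102.2 − 102.7 = -0.5
Signs: + − + + −
Runs: +×1, −×1, +×2, −×1 → 4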